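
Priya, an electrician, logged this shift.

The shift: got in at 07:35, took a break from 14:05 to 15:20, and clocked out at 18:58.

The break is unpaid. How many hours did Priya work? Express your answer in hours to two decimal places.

The shift: 07:35–18:58 = 11 h 23 min; less 75 min break → 10 h 8 min

10.13 hours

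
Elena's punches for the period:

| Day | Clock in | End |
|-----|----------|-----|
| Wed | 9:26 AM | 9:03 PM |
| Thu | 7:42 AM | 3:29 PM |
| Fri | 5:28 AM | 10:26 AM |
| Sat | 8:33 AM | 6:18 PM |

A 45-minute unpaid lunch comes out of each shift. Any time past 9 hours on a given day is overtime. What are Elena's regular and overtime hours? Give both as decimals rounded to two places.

Wed: 9:26 AM–9:03 PM = 11 h 37 min; less 45 min break → 10 h 52 min
Thu: 7:42 AM–3:29 PM = 7 h 47 min; less 45 min break → 7 h 2 min
Fri: 5:28 AM–10:26 AM = 4 h 58 min; less 45 min break → 4 h 13 min
Sat: 8:33 AM–6:18 PM = 9 h 45 min; less 45 min break → 9 h 0 min
Wed reg 9 h 0 min / OT 1 h 52 min; Thu reg 7 h 2 min / OT 0 h 0 min; Fri reg 4 h 13 min / OT 0 h 0 min; Sat reg 9 h 0 min / OT 0 h 0 min.
Totals: regular 29 h 15 min, overtime 1 h 52 min.

Regular 29.25 hours, overtime 1.87 hours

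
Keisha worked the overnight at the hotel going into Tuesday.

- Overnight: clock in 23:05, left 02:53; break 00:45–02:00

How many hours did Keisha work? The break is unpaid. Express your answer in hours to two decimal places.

Overnight: 23:05 → midnight = 0 h 55 min; midnight → 02:53 = 2 h 53 min; span 3 h 48 min; less 75 min break → 2 h 33 min

2.55 hours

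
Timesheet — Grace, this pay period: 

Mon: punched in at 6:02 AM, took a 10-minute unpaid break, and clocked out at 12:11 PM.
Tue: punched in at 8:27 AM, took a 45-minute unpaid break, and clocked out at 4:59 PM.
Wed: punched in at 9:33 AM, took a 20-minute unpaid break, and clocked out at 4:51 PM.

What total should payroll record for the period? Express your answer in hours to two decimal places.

Mon: 6:02 AM–12:11 PM = 6 h 9 min; less 10 min break → 5 h 59 min
Tue: 8:27 AM–4:59 PM = 8 h 32 min; less 45 min break → 7 h 47 min
Wed: 9:33 AM–4:51 PM = 7 h 18 min; less 20 min break → 6 h 58 min
Total: 5 h 59 min + 7 h 47 min + 6 h 58 min = 20 h 44 min.

20.73 hours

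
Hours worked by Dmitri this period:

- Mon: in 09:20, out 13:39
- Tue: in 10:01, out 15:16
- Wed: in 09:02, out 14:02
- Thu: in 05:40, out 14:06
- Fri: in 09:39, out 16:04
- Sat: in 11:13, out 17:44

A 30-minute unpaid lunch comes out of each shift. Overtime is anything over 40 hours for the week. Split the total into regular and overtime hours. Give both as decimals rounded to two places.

Mon: 09:20–13:39 = 4 h 19 min; less 30 min break → 3 h 49 min
Tue: 10:01–15:16 = 5 h 15 min; less 30 min break → 4 h 45 min
Wed: 09:02–14:02 = 5 h 0 min; less 30 min break → 4 h 30 min
Thu: 05:40–14:06 = 8 h 26 min; less 30 min break → 7 h 56 min
Fri: 09:39–16:04 = 6 h 25 min; less 30 min break → 5 h 55 min
Sat: 11:13–17:44 = 6 h 31 min; less 30 min break → 6 h 1 min
Total worked: 32 h 56 min = 32.93 h.
Threshold 40 h → overtime 0 h 0 min, regular 32 h 56 min.

Regular 32.93 hours, overtime 0.00 hours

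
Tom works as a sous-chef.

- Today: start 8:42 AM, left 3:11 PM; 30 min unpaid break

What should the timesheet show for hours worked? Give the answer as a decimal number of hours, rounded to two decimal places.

Today: 8:42 AM–3:11 PM = 6 h 29 min; less 30 min break → 5 h 59 min

5.98 hours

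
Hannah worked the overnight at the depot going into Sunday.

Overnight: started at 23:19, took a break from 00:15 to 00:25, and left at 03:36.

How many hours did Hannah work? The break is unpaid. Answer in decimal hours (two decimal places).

Overnight: 23:19 → midnight = 0 h 41 min; midnight → 03:36 = 3 h 36 min; span 4 h 17 min; less 10 min break → 4 h 7 min

4.12 hours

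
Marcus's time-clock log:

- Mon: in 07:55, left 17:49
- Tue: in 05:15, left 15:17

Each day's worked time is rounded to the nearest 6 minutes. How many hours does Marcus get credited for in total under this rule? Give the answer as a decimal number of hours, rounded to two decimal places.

19.90 hours

Mon: 07:55–17:49 = 9 h 54 min → rounds to 9 h 54 min
Tue: 05:15–15:17 = 10 h 2 min → rounds to 10 h 0 min
Total credited: 19 h 54 min.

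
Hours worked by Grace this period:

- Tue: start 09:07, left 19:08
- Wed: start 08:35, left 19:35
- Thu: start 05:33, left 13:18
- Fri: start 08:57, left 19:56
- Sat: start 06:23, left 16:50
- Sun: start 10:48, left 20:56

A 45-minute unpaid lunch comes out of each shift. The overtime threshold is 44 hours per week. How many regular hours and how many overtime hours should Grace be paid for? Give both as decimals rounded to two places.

Tue: 09:07–19:08 = 10 h 1 min; less 45 min break → 9 h 16 min
Wed: 08:35–19:35 = 11 h 0 min; less 45 min break → 10 h 15 min
Thu: 05:33–13:18 = 7 h 45 min; less 45 min break → 7 h 0 min
Fri: 08:57–19:56 = 10 h 59 min; less 45 min break → 10 h 14 min
Sat: 06:23–16:50 = 10 h 27 min; less 45 min break → 9 h 42 min
Sun: 10:48–20:56 = 10 h 8 min; less 45 min break → 9 h 23 min
Total worked: 55 h 50 min = 55.83 h.
Threshold 44 h → overtime 11 h 50 min, regular 44 h 0 min.

Regular 44.00 hours, overtime 11.83 hours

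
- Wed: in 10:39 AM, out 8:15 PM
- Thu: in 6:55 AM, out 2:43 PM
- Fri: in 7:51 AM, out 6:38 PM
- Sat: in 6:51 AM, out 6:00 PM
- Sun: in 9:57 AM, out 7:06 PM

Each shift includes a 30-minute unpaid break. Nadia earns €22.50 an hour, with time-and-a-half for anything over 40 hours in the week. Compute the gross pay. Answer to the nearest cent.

Wed: 10:39 AM–8:15 PM = 9 h 36 min; less 30 min break → 9 h 6 min
Thu: 6:55 AM–2:43 PM = 7 h 48 min; less 30 min break → 7 h 18 min
Fri: 7:51 AM–6:38 PM = 10 h 47 min; less 30 min break → 10 h 17 min
Sat: 6:51 AM–6:00 PM = 11 h 9 min; less 30 min break → 10 h 39 min
Sun: 9:57 AM–7:06 PM = 9 h 9 min; less 30 min break → 8 h 39 min
Total worked: 45 h 59 min = 2759 min.
Regular 40 h 0 min = 2400 min at €22.50/h; overtime 5 h 59 min = 359 min at €33.75/h.
Pay = (2400 × €22.50 + 359 × €33.75) ÷ 60 = €1101.94.

€1101.94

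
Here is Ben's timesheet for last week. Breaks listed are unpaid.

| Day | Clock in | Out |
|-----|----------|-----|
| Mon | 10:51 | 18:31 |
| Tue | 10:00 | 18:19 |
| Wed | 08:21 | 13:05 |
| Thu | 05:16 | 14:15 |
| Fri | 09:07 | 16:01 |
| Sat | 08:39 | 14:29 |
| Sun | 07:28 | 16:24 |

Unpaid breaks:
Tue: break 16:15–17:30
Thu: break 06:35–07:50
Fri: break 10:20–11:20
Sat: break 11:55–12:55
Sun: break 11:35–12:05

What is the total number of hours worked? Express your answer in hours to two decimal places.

Mon: 10:51–18:31 = 7 h 40 min
Tue: 10:00–18:19 = 8 h 19 min; less 75 min break → 7 h 4 min
Wed: 08:21–13:05 = 4 h 44 min
Thu: 05:16–14:15 = 8 h 59 min; less 75 min break → 7 h 44 min
Fri: 09:07–16:01 = 6 h 54 min; less 60 min break → 5 h 54 min
Sat: 08:39–14:29 = 5 h 50 min; less 60 min break → 4 h 50 min
Sun: 07:28–16:24 = 8 h 56 min; less 30 min break → 8 h 26 min
Total: 7 h 40 min + 7 h 4 min + 4 h 44 min + 7 h 44 min + 5 h 54 min + 4 h 50 min + 8 h 26 min = 46 h 22 min.

46.37 hours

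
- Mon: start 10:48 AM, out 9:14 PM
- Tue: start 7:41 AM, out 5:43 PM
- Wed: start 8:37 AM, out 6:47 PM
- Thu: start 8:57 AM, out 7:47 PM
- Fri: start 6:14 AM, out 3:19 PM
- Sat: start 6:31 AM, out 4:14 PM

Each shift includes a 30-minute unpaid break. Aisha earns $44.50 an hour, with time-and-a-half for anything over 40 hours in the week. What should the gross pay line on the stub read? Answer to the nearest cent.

Mon: 10:48 AM–9:14 PM = 10 h 26 min; less 30 min break → 9 h 56 min
Tue: 7:41 AM–5:43 PM = 10 h 2 min; less 30 min break → 9 h 32 min
Wed: 8:37 AM–6:47 PM = 10 h 10 min; less 30 min break → 9 h 40 min
Thu: 8:57 AM–7:47 PM = 10 h 50 min; less 30 min break → 10 h 20 min
Fri: 6:14 AM–3:19 PM = 9 h 5 min; less 30 min break → 8 h 35 min
Sat: 6:31 AM–4:14 PM = 9 h 43 min; less 30 min break → 9 h 13 min
Total worked: 57 h 16 min = 3436 min.
Regular 40 h 0 min = 2400 min at $44.50/h; overtime 17 h 16 min = 1036 min at $66.75/h.
Pay = (2400 × $44.50 + 1036 × $66.75) ÷ 60 = $2932.55.

$2932.55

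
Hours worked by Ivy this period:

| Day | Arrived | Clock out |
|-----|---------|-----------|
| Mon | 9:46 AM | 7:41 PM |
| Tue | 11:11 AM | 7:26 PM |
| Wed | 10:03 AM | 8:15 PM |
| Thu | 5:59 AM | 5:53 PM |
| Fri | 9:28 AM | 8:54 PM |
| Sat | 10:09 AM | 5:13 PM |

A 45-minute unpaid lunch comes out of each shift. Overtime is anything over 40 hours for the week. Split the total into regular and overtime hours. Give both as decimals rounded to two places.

Mon: 9:46 AM–7:41 PM = 9 h 55 min; less 45 min break → 9 h 10 min
Tue: 11:11 AM–7:26 PM = 8 h 15 min; less 45 min break → 7 h 30 min
Wed: 10:03 AM–8:15 PM = 10 h 12 min; less 45 min break → 9 h 27 min
Thu: 5:59 AM–5:53 PM = 11 h 54 min; less 45 min break → 11 h 9 min
Fri: 9:28 AM–8:54 PM = 11 h 26 min; less 45 min break → 10 h 41 min
Sat: 10:09 AM–5:13 PM = 7 h 4 min; less 45 min break → 6 h 19 min
Total worked: 54 h 16 min = 54.27 h.
Threshold 40 h → overtime 14 h 16 min, regular 40 h 0 min.

Regular 40.00 hours, overtime 14.27 hours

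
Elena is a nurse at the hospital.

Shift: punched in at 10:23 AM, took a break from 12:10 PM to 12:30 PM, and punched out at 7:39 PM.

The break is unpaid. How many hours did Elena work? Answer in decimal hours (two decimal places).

Shift: 10:23 AM–7:39 PM = 9 h 16 min; less 20 min break → 8 h 56 min

8.93 hours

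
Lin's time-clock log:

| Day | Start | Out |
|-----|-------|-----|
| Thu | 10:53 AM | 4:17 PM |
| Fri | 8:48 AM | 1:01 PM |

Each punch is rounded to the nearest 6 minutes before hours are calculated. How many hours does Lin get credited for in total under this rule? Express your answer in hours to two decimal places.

Thu: in 10:53 AM→10:54 AM, out 4:17 PM→4:18 PM; 5 h 24 min
Fri: in 8:48 AM→8:48 AM, out 1:01 PM→1:00 PM; 4 h 12 min
Total credited: 9 h 36 min.

9.60 hours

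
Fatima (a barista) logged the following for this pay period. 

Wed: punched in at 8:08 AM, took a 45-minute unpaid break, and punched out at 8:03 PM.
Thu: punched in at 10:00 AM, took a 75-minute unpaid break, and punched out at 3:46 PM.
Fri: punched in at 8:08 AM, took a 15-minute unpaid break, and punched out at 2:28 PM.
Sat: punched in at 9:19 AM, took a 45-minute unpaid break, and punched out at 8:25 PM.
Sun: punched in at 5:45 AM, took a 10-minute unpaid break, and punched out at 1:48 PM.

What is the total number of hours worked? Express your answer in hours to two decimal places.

Wed: 8:08 AM–8:03 PM = 11 h 55 min; less 45 min break → 11 h 10 min
Thu: 10:00 AM–3:46 PM = 5 h 46 min; less 75 min break → 4 h 31 min
Fri: 8:08 AM–2:28 PM = 6 h 20 min; less 15 min break → 6 h 5 min
Sat: 9:19 AM–8:25 PM = 11 h 6 min; less 45 min break → 10 h 21 min
Sun: 5:45 AM–1:48 PM = 8 h 3 min; less 10 min break → 7 h 53 min
Total: 11 h 10 min + 4 h 31 min + 6 h 5 min + 10 h 21 min + 7 h 53 min = 40 h 0 min.

40.00 hours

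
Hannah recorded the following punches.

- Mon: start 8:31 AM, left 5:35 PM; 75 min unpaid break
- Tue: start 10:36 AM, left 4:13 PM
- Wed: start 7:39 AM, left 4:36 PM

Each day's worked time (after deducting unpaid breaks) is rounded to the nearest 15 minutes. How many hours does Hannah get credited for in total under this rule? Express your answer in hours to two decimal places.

Mon: 8:31 AM–5:35 PM = 9 h 4 min − 75 min = 7 h 49 min → rounds to 7 h 45 min
Tue: 10:36 AM–4:13 PM = 5 h 37 min → rounds to 5 h 30 min
Wed: 7:39 AM–4:36 PM = 8 h 57 min → rounds to 9 h 0 min
Total credited: 22 h 15 min.

22.25 hours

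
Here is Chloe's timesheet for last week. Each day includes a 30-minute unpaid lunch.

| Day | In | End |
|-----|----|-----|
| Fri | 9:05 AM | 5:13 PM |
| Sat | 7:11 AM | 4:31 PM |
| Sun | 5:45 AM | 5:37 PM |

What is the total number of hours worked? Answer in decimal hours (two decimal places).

27.83 hours

Fri: 9:05 AM–5:13 PM = 8 h 8 min; less 30 min break → 7 h 38 min
Sat: 7:11 AM–4:31 PM = 9 h 20 min; less 30 min break → 8 h 50 min
Sun: 5:45 AM–5:37 PM = 11 h 52 min; less 30 min break → 11 h 22 min
Total: 7 h 38 min + 8 h 50 min + 11 h 22 min = 27 h 50 min.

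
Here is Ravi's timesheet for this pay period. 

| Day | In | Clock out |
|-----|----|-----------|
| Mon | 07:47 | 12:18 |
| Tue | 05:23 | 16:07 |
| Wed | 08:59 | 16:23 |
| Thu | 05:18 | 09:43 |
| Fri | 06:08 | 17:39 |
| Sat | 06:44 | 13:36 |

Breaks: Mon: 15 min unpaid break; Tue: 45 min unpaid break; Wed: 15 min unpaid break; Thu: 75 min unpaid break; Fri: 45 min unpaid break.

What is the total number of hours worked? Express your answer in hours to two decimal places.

42.20 hours

Mon: 07:47–12:18 = 4 h 31 min; less 15 min break → 4 h 16 min
Tue: 05:23–16:07 = 10 h 44 min; less 45 min break → 9 h 59 min
Wed: 08:59–16:23 = 7 h 24 min; less 15 min break → 7 h 9 min
Thu: 05:18–09:43 = 4 h 25 min; less 75 min break → 3 h 10 min
Fri: 06:08–17:39 = 11 h 31 min; less 45 min break → 10 h 46 min
Sat: 06:44–13:36 = 6 h 52 min
Total: 4 h 16 min + 9 h 59 min + 7 h 9 min + 3 h 10 min + 10 h 46 min + 6 h 52 min = 42 h 12 min.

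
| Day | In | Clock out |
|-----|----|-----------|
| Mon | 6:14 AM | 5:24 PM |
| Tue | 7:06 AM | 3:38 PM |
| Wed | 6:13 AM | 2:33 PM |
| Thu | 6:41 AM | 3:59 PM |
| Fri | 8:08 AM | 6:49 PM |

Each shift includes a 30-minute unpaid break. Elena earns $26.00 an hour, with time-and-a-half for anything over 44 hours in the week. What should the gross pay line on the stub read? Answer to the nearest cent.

$1203.15

Mon: 6:14 AM–5:24 PM = 11 h 10 min; less 30 min break → 10 h 40 min
Tue: 7:06 AM–3:38 PM = 8 h 32 min; less 30 min break → 8 h 2 min
Wed: 6:13 AM–2:33 PM = 8 h 20 min; less 30 min break → 7 h 50 min
Thu: 6:41 AM–3:59 PM = 9 h 18 min; less 30 min break → 8 h 48 min
Fri: 8:08 AM–6:49 PM = 10 h 41 min; less 30 min break → 10 h 11 min
Total worked: 45 h 31 min = 2731 min.
Regular 44 h 0 min = 2640 min at $26.00/h; overtime 1 h 31 min = 91 min at $39.00/h.
Pay = (2640 × $26.00 + 91 × $39.00) ÷ 60 = $1203.15.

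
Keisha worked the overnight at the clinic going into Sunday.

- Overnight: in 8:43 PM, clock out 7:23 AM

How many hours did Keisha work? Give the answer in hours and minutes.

Overnight: 8:43 PM → midnight = 3 h 17 min; midnight → 7:23 AM = 7 h 23 min; span 10 h 40 min

10 h 40 min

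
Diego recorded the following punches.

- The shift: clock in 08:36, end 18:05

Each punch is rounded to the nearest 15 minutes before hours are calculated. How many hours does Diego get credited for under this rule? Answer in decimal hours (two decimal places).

The shift: in 08:36→08:30, out 18:05→18:00; 9 h 30 min

9.50 hours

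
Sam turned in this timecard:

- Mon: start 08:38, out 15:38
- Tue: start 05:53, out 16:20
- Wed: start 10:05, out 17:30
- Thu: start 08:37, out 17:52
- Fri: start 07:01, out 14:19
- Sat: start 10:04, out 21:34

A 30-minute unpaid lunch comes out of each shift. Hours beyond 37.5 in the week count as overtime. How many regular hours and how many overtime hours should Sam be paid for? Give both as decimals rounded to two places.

Mon: 08:38–15:38 = 7 h 0 min; less 30 min break → 6 h 30 min
Tue: 05:53–16:20 = 10 h 27 min; less 30 min break → 9 h 57 min
Wed: 10:05–17:30 = 7 h 25 min; less 30 min break → 6 h 55 min
Thu: 08:37–17:52 = 9 h 15 min; less 30 min break → 8 h 45 min
Fri: 07:01–14:19 = 7 h 18 min; less 30 min break → 6 h 48 min
Sat: 10:04–21:34 = 11 h 30 min; less 30 min break → 11 h 0 min
Total worked: 49 h 55 min = 49.92 h.
Threshold 37.5 h → overtime 12 h 25 min, regular 37 h 30 min.

Regular 37.50 hours, overtime 12.42 hours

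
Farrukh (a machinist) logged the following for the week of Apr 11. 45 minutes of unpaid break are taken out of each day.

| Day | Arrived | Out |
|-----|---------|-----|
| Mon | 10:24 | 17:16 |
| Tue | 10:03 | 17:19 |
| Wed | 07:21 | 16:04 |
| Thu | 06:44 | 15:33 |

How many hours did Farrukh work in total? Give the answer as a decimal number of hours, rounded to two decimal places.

Mon: 10:24–17:16 = 6 h 52 min; less 45 min break → 6 h 7 min
Tue: 10:03–17:19 = 7 h 16 min; less 45 min break → 6 h 31 min
Wed: 07:21–16:04 = 8 h 43 min; less 45 min break → 7 h 58 min
Thu: 06:44–15:33 = 8 h 49 min; less 45 min break → 8 h 4 min
Total: 6 h 7 min + 6 h 31 min + 7 h 58 min + 8 h 4 min = 28 h 40 min.

28.67 hours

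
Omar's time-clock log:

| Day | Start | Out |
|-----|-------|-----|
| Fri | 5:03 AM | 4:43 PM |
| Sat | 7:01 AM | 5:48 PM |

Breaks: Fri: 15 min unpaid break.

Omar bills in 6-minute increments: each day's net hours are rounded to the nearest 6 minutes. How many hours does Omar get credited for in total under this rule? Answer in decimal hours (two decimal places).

22.20 hours

Fri: 5:03 AM–4:43 PM = 11 h 40 min − 15 min = 11 h 25 min → rounds to 11 h 24 min
Sat: 7:01 AM–5:48 PM = 10 h 47 min → rounds to 10 h 48 min
Total credited: 22 h 12 min.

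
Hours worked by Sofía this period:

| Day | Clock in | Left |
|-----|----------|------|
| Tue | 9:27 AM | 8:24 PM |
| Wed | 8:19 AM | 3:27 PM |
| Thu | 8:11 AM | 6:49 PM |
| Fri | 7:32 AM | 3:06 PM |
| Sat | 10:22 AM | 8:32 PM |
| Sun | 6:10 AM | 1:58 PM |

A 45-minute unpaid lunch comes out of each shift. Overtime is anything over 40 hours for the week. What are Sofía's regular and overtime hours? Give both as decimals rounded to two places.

Regular 40.00 hours, overtime 9.75 hours

Tue: 9:27 AM–8:24 PM = 10 h 57 min; less 45 min break → 10 h 12 min
Wed: 8:19 AM–3:27 PM = 7 h 8 min; less 45 min break → 6 h 23 min
Thu: 8:11 AM–6:49 PM = 10 h 38 min; less 45 min break → 9 h 53 min
Fri: 7:32 AM–3:06 PM = 7 h 34 min; less 45 min break → 6 h 49 min
Sat: 10:22 AM–8:32 PM = 10 h 10 min; less 45 min break → 9 h 25 min
Sun: 6:10 AM–1:58 PM = 7 h 48 min; less 45 min break → 7 h 3 min
Total worked: 49 h 45 min = 49.75 h.
Threshold 40 h → overtime 9 h 45 min, regular 40 h 0 min.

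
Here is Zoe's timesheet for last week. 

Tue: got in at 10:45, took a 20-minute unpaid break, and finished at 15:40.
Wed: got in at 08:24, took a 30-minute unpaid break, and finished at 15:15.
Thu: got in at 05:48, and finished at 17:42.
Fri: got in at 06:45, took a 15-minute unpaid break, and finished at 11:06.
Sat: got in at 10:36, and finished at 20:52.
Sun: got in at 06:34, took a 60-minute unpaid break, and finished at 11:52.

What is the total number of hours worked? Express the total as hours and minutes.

41 h 30 min

Tue: 10:45–15:40 = 4 h 55 min; less 20 min break → 4 h 35 min
Wed: 08:24–15:15 = 6 h 51 min; less 30 min break → 6 h 21 min
Thu: 05:48–17:42 = 11 h 54 min
Fri: 06:45–11:06 = 4 h 21 min; less 15 min break → 4 h 6 min
Sat: 10:36–20:52 = 10 h 16 min
Sun: 06:34–11:52 = 5 h 18 min; less 60 min break → 4 h 18 min
Total: 4 h 35 min + 6 h 21 min + 11 h 54 min + 4 h 6 min + 10 h 16 min + 4 h 18 min = 41 h 30 min.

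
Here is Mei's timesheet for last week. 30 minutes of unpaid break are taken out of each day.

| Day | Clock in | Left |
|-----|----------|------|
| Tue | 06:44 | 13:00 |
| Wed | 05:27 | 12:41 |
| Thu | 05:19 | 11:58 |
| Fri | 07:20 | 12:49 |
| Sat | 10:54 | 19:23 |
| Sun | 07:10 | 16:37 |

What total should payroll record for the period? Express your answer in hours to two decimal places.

Tue: 06:44–13:00 = 6 h 16 min; less 30 min break → 5 h 46 min
Wed: 05:27–12:41 = 7 h 14 min; less 30 min break → 6 h 44 min
Thu: 05:19–11:58 = 6 h 39 min; less 30 min break → 6 h 9 min
Fri: 07:20–12:49 = 5 h 29 min; less 30 min break → 4 h 59 min
Sat: 10:54–19:23 = 8 h 29 min; less 30 min break → 7 h 59 min
Sun: 07:10–16:37 = 9 h 27 min; less 30 min break → 8 h 57 min
Total: 5 h 46 min + 6 h 44 min + 6 h 9 min + 4 h 59 min + 7 h 59 min + 8 h 57 min = 40 h 34 min.

40.57 hours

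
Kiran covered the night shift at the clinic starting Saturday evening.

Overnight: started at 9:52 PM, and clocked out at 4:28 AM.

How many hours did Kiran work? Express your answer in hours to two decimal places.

6.60 hours

Overnight: 9:52 PM → midnight = 2 h 8 min; midnight → 4:28 AM = 4 h 28 min; span 6 h 36 min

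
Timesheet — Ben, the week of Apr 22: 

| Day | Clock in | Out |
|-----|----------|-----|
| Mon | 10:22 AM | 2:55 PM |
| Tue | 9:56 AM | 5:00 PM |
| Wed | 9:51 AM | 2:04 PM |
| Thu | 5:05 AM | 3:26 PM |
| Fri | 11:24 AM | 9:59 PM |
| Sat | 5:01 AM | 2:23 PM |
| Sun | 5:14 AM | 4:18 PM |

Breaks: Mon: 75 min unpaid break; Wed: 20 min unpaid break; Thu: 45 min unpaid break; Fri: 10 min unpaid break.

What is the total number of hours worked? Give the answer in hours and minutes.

Mon: 10:22 AM–2:55 PM = 4 h 33 min; less 75 min break → 3 h 18 min
Tue: 9:56 AM–5:00 PM = 7 h 4 min
Wed: 9:51 AM–2:04 PM = 4 h 13 min; less 20 min break → 3 h 53 min
Thu: 5:05 AM–3:26 PM = 10 h 21 min; less 45 min break → 9 h 36 min
Fri: 11:24 AM–9:59 PM = 10 h 35 min; less 10 min break → 10 h 25 min
Sat: 5:01 AM–2:23 PM = 9 h 22 min
Sun: 5:14 AM–4:18 PM = 11 h 4 min
Total: 3 h 18 min + 7 h 4 min + 3 h 53 min + 9 h 36 min + 10 h 25 min + 9 h 22 min + 11 h 4 min = 54 h 42 min.

54 h 42 min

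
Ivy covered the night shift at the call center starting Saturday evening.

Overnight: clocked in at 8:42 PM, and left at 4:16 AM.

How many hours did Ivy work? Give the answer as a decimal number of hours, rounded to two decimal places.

Overnight: 8:42 PM → midnight = 3 h 18 min; midnight → 4:16 AM = 4 h 16 min; span 7 h 34 min

7.57 hours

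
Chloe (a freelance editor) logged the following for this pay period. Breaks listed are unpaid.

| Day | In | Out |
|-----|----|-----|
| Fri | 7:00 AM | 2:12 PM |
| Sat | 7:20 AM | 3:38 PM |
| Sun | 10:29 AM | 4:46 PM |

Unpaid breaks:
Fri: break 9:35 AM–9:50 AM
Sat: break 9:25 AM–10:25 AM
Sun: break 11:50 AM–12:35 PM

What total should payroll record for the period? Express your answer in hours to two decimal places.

Fri: 7:00 AM–2:12 PM = 7 h 12 min; less 15 min break → 6 h 57 min
Sat: 7:20 AM–3:38 PM = 8 h 18 min; less 60 min break → 7 h 18 min
Sun: 10:29 AM–4:46 PM = 6 h 17 min; less 45 min break → 5 h 32 min
Total: 6 h 57 min + 7 h 18 min + 5 h 32 min = 19 h 47 min.

19.78 hours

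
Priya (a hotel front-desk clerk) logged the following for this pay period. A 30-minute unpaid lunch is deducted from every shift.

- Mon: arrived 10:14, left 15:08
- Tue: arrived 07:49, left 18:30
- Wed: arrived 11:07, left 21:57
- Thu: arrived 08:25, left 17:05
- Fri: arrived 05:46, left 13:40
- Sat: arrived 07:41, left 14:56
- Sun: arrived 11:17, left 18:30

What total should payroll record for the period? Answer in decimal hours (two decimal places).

Mon: 10:14–15:08 = 4 h 54 min; less 30 min break → 4 h 24 min
Tue: 07:49–18:30 = 10 h 41 min; less 30 min break → 10 h 11 min
Wed: 11:07–21:57 = 10 h 50 min; less 30 min break → 10 h 20 min
Thu: 08:25–17:05 = 8 h 40 min; less 30 min break → 8 h 10 min
Fri: 05:46–13:40 = 7 h 54 min; less 30 min break → 7 h 24 min
Sat: 07:41–14:56 = 7 h 15 min; less 30 min break → 6 h 45 min
Sun: 11:17–18:30 = 7 h 13 min; less 30 min break → 6 h 43 min
Total: 4 h 24 min + 10 h 11 min + 10 h 20 min + 8 h 10 min + 7 h 24 min + 6 h 45 min + 6 h 43 min = 53 h 57 min.

53.95 hours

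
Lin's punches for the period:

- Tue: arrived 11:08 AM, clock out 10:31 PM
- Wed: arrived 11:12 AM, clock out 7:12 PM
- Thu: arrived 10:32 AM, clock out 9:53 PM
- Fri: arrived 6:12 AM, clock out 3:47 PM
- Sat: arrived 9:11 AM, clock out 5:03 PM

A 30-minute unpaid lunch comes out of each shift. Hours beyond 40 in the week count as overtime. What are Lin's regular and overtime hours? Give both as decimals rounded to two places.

Regular 40.00 hours, overtime 5.68 hours

Tue: 11:08 AM–10:31 PM = 11 h 23 min; less 30 min break → 10 h 53 min
Wed: 11:12 AM–7:12 PM = 8 h 0 min; less 30 min break → 7 h 30 min
Thu: 10:32 AM–9:53 PM = 11 h 21 min; less 30 min break → 10 h 51 min
Fri: 6:12 AM–3:47 PM = 9 h 35 min; less 30 min break → 9 h 5 min
Sat: 9:11 AM–5:03 PM = 7 h 52 min; less 30 min break → 7 h 22 min
Total worked: 45 h 41 min = 45.68 h.
Threshold 40 h → overtime 5 h 41 min, regular 40 h 0 min.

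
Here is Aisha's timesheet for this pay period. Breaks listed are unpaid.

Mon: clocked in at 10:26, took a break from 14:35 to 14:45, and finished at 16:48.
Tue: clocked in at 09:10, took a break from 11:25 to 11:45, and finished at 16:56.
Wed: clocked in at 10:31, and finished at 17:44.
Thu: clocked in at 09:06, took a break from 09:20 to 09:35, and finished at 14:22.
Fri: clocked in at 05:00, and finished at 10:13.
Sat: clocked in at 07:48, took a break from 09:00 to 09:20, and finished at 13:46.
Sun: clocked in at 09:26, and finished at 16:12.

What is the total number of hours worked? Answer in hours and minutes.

Mon: 10:26–16:48 = 6 h 22 min; less 10 min break → 6 h 12 min
Tue: 09:10–16:56 = 7 h 46 min; less 20 min break → 7 h 26 min
Wed: 10:31–17:44 = 7 h 13 min
Thu: 09:06–14:22 = 5 h 16 min; less 15 min break → 5 h 1 min
Fri: 05:00–10:13 = 5 h 13 min
Sat: 07:48–13:46 = 5 h 58 min; less 20 min break → 5 h 38 min
Sun: 09:26–16:12 = 6 h 46 min
Total: 6 h 12 min + 7 h 26 min + 7 h 13 min + 5 h 1 min + 5 h 13 min + 5 h 38 min + 6 h 46 min = 43 h 29 min.

43 h 29 min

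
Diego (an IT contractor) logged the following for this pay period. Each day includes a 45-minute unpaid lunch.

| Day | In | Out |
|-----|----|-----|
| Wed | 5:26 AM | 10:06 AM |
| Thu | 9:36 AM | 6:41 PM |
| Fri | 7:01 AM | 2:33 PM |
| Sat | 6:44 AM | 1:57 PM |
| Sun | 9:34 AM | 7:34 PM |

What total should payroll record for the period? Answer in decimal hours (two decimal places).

Wed: 5:26 AM–10:06 AM = 4 h 40 min; less 45 min break → 3 h 55 min
Thu: 9:36 AM–6:41 PM = 9 h 5 min; less 45 min break → 8 h 20 min
Fri: 7:01 AM–2:33 PM = 7 h 32 min; less 45 min break → 6 h 47 min
Sat: 6:44 AM–1:57 PM = 7 h 13 min; less 45 min break → 6 h 28 min
Sun: 9:34 AM–7:34 PM = 10 h 0 min; less 45 min break → 9 h 15 min
Total: 3 h 55 min + 8 h 20 min + 6 h 47 min + 6 h 28 min + 9 h 15 min = 34 h 45 min.

34.75 hours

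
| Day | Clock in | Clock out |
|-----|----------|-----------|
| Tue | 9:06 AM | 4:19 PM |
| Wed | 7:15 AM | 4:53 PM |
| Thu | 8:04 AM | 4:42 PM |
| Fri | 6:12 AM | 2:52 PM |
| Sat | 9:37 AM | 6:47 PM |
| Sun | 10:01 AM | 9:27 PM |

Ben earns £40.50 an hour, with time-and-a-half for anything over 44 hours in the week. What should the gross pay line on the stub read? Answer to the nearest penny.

£2435.06

Tue: 9:06 AM–4:19 PM = 7 h 13 min
Wed: 7:15 AM–4:53 PM = 9 h 38 min
Thu: 8:04 AM–4:42 PM = 8 h 38 min
Fri: 6:12 AM–2:52 PM = 8 h 40 min
Sat: 9:37 AM–6:47 PM = 9 h 10 min
Sun: 10:01 AM–9:27 PM = 11 h 26 min
Total worked: 54 h 45 min = 3285 min.
Regular 44 h 0 min = 2640 min at £40.50/h; overtime 10 h 45 min = 645 min at £60.75/h.
Pay = (2640 × £40.50 + 645 × £60.75) ÷ 60 = £2435.06.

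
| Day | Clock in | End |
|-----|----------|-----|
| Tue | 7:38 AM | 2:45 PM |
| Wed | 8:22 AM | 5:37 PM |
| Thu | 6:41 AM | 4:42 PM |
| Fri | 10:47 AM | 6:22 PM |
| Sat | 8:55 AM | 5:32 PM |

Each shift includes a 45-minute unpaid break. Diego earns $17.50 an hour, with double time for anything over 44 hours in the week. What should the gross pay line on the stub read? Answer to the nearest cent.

$679.58

Tue: 7:38 AM–2:45 PM = 7 h 7 min; less 45 min break → 6 h 22 min
Wed: 8:22 AM–5:37 PM = 9 h 15 min; less 45 min break → 8 h 30 min
Thu: 6:41 AM–4:42 PM = 10 h 1 min; less 45 min break → 9 h 16 min
Fri: 10:47 AM–6:22 PM = 7 h 35 min; less 45 min break → 6 h 50 min
Sat: 8:55 AM–5:32 PM = 8 h 37 min; less 45 min break → 7 h 52 min
Total worked: 38 h 50 min = 2330 min.
Regular 38 h 50 min = 2330 min at $17.50/h; overtime 0 h 0 min = 0 min at $35.00/h.
Pay = (2330 × $17.50 + 0 × $35.00) ÷ 60 = $679.58.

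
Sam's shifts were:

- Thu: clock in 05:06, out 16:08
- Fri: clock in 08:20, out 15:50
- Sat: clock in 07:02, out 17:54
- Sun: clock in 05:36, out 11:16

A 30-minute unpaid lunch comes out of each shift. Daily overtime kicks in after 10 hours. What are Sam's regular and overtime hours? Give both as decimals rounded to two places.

Regular 32.17 hours, overtime 0.90 hours

Thu: 05:06–16:08 = 11 h 2 min; less 30 min break → 10 h 32 min
Fri: 08:20–15:50 = 7 h 30 min; less 30 min break → 7 h 0 min
Sat: 07:02–17:54 = 10 h 52 min; less 30 min break → 10 h 22 min
Sun: 05:36–11:16 = 5 h 40 min; less 30 min break → 5 h 10 min
Thu reg 10 h 0 min / OT 0 h 32 min; Fri reg 7 h 0 min / OT 0 h 0 min; Sat reg 10 h 0 min / OT 0 h 22 min; Sun reg 5 h 10 min / OT 0 h 0 min.
Totals: regular 32 h 10 min, overtime 0 h 54 min.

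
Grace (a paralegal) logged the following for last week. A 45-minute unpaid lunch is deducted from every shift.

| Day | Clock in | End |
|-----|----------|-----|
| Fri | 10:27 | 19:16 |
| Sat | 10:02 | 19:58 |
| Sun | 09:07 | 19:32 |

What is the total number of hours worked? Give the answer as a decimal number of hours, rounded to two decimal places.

Fri: 10:27–19:16 = 8 h 49 min; less 45 min break → 8 h 4 min
Sat: 10:02–19:58 = 9 h 56 min; less 45 min break → 9 h 11 min
Sun: 09:07–19:32 = 10 h 25 min; less 45 min break → 9 h 40 min
Total: 8 h 4 min + 9 h 11 min + 9 h 40 min = 26 h 55 min.

26.92 hours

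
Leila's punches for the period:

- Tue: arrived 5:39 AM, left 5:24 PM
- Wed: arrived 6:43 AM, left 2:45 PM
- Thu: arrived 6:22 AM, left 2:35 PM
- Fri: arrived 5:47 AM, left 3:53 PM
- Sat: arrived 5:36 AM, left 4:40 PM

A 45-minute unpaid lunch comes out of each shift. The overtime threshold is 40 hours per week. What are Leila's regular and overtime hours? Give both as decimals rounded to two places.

Tue: 5:39 AM–5:24 PM = 11 h 45 min; less 45 min break → 11 h 0 min
Wed: 6:43 AM–2:45 PM = 8 h 2 min; less 45 min break → 7 h 17 min
Thu: 6:22 AM–2:35 PM = 8 h 13 min; less 45 min break → 7 h 28 min
Fri: 5:47 AM–3:53 PM = 10 h 6 min; less 45 min break → 9 h 21 min
Sat: 5:36 AM–4:40 PM = 11 h 4 min; less 45 min break → 10 h 19 min
Total worked: 45 h 25 min = 45.42 h.
Threshold 40 h → overtime 5 h 25 min, regular 40 h 0 min.

Regular 40.00 hours, overtime 5.42 hours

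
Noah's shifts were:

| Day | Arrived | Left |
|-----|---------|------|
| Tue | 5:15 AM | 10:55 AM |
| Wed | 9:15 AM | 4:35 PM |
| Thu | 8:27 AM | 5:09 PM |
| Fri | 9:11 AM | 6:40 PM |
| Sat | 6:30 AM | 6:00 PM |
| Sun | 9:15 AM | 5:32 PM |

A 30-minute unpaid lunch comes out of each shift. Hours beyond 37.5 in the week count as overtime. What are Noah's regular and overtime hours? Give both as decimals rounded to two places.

Tue: 5:15 AM–10:55 AM = 5 h 40 min; less 30 min break → 5 h 10 min
Wed: 9:15 AM–4:35 PM = 7 h 20 min; less 30 min break → 6 h 50 min
Thu: 8:27 AM–5:09 PM = 8 h 42 min; less 30 min break → 8 h 12 min
Fri: 9:11 AM–6:40 PM = 9 h 29 min; less 30 min break → 8 h 59 min
Sat: 6:30 AM–6:00 PM = 11 h 30 min; less 30 min break → 11 h 0 min
Sun: 9:15 AM–5:32 PM = 8 h 17 min; less 30 min break → 7 h 47 min
Total worked: 47 h 58 min = 47.97 h.
Threshold 37.5 h → overtime 10 h 28 min, regular 37 h 30 min.

Regular 37.50 hours, overtime 10.47 hours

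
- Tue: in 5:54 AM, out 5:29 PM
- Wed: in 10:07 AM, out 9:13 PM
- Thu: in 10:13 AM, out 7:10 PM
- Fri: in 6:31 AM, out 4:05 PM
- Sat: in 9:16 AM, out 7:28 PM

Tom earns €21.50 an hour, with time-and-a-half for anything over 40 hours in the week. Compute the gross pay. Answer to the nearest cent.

€1227.65

Tue: 5:54 AM–5:29 PM = 11 h 35 min
Wed: 10:07 AM–9:13 PM = 11 h 6 min
Thu: 10:13 AM–7:10 PM = 8 h 57 min
Fri: 6:31 AM–4:05 PM = 9 h 34 min
Sat: 9:16 AM–7:28 PM = 10 h 12 min
Total worked: 51 h 24 min = 3084 min.
Regular 40 h 0 min = 2400 min at €21.50/h; overtime 11 h 24 min = 684 min at €32.25/h.
Pay = (2400 × €21.50 + 684 × €32.25) ÷ 60 = €1227.65.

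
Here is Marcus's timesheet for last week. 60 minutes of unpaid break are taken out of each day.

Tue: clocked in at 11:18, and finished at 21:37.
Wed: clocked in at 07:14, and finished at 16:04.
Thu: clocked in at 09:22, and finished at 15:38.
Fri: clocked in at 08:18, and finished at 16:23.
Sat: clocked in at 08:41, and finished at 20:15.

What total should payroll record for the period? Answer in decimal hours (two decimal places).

40.07 hours

Tue: 11:18–21:37 = 10 h 19 min; less 60 min break → 9 h 19 min
Wed: 07:14–16:04 = 8 h 50 min; less 60 min break → 7 h 50 min
Thu: 09:22–15:38 = 6 h 16 min; less 60 min break → 5 h 16 min
Fri: 08:18–16:23 = 8 h 5 min; less 60 min break → 7 h 5 min
Sat: 08:41–20:15 = 11 h 34 min; less 60 min break → 10 h 34 min
Total: 9 h 19 min + 7 h 50 min + 5 h 16 min + 7 h 5 min + 10 h 34 min = 40 h 4 min.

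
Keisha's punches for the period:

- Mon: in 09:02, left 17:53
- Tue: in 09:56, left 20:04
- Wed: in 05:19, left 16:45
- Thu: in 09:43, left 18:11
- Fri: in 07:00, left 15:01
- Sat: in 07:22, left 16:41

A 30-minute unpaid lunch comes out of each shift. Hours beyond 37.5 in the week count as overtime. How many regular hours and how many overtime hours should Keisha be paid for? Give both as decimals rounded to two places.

Mon: 09:02–17:53 = 8 h 51 min; less 30 min break → 8 h 21 min
Tue: 09:56–20:04 = 10 h 8 min; less 30 min break → 9 h 38 min
Wed: 05:19–16:45 = 11 h 26 min; less 30 min break → 10 h 56 min
Thu: 09:43–18:11 = 8 h 28 min; less 30 min break → 7 h 58 min
Fri: 07:00–15:01 = 8 h 1 min; less 30 min break → 7 h 31 min
Sat: 07:22–16:41 = 9 h 19 min; less 30 min break → 8 h 49 min
Total worked: 53 h 13 min = 53.22 h.
Threshold 37.5 h → overtime 15 h 43 min, regular 37 h 30 min.

Regular 37.50 hours, overtime 15.72 hours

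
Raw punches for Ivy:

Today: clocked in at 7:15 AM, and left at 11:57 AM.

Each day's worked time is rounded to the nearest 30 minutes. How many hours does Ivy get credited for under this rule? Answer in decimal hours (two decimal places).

4.50 hours

Today: 7:15 AM–11:57 AM = 4 h 42 min → rounds to 4 h 30 min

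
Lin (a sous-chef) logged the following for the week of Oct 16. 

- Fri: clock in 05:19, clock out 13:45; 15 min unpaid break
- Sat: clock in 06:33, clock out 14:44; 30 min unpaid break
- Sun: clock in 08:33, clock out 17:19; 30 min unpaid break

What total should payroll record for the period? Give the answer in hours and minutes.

Fri: 05:19–13:45 = 8 h 26 min; less 15 min break → 8 h 11 min
Sat: 06:33–14:44 = 8 h 11 min; less 30 min break → 7 h 41 min
Sun: 08:33–17:19 = 8 h 46 min; less 30 min break → 8 h 16 min
Total: 8 h 11 min + 7 h 41 min + 8 h 16 min = 24 h 8 min.

24 h 8 min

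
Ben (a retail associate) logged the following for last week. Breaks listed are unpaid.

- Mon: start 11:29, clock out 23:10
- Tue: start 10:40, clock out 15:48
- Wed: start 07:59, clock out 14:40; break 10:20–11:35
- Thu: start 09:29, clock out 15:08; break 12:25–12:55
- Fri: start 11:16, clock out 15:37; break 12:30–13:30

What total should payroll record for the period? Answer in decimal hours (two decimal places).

Mon: 11:29–23:10 = 11 h 41 min
Tue: 10:40–15:48 = 5 h 8 min
Wed: 07:59–14:40 = 6 h 41 min; less 75 min break → 5 h 26 min
Thu: 09:29–15:08 = 5 h 39 min; less 30 min break → 5 h 9 min
Fri: 11:16–15:37 = 4 h 21 min; less 60 min break → 3 h 21 min
Total: 11 h 41 min + 5 h 8 min + 5 h 26 min + 5 h 9 min + 3 h 21 min = 30 h 45 min.

30.75 hours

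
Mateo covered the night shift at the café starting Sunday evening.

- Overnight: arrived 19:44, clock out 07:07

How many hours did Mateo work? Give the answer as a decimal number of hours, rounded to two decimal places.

11.38 hours

Overnight: 19:44 → midnight = 4 h 16 min; midnight → 07:07 = 7 h 7 min; span 11 h 23 min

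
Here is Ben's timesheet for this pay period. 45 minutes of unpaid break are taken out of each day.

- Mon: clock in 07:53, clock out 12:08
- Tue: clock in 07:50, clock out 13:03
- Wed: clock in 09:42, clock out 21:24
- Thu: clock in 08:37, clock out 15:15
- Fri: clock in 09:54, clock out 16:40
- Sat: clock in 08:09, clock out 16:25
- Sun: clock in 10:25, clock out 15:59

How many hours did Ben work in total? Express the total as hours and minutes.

43 h 9 min

Mon: 07:53–12:08 = 4 h 15 min; less 45 min break → 3 h 30 min
Tue: 07:50–13:03 = 5 h 13 min; less 45 min break → 4 h 28 min
Wed: 09:42–21:24 = 11 h 42 min; less 45 min break → 10 h 57 min
Thu: 08:37–15:15 = 6 h 38 min; less 45 min break → 5 h 53 min
Fri: 09:54–16:40 = 6 h 46 min; less 45 min break → 6 h 1 min
Sat: 08:09–16:25 = 8 h 16 min; less 45 min break → 7 h 31 min
Sun: 10:25–15:59 = 5 h 34 min; less 45 min break → 4 h 49 min
Total: 3 h 30 min + 4 h 28 min + 10 h 57 min + 5 h 53 min + 6 h 1 min + 7 h 31 min + 4 h 49 min = 43 h 9 min.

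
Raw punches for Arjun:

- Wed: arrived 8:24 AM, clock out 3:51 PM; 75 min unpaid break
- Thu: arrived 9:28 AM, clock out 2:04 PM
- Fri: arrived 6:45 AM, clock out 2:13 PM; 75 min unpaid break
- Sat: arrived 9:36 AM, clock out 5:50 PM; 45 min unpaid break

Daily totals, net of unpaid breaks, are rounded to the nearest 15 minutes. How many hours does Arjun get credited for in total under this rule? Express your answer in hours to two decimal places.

24.50 hours

Wed: 8:24 AM–3:51 PM = 7 h 27 min − 75 min = 6 h 12 min → rounds to 6 h 15 min
Thu: 9:28 AM–2:04 PM = 4 h 36 min → rounds to 4 h 30 min
Fri: 6:45 AM–2:13 PM = 7 h 28 min − 75 min = 6 h 13 min → rounds to 6 h 15 min
Sat: 9:36 AM–5:50 PM = 8 h 14 min − 45 min = 7 h 29 min → rounds to 7 h 30 min
Total credited: 24 h 30 min.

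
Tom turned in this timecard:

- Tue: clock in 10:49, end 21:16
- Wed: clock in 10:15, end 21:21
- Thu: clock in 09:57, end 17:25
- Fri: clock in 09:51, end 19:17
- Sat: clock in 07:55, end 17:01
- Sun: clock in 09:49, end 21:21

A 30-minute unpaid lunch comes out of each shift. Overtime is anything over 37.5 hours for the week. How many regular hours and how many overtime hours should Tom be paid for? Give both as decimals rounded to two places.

Regular 37.50 hours, overtime 18.58 hours

Tue: 10:49–21:16 = 10 h 27 min; less 30 min break → 9 h 57 min
Wed: 10:15–21:21 = 11 h 6 min; less 30 min break → 10 h 36 min
Thu: 09:57–17:25 = 7 h 28 min; less 30 min break → 6 h 58 min
Fri: 09:51–19:17 = 9 h 26 min; less 30 min break → 8 h 56 min
Sat: 07:55–17:01 = 9 h 6 min; less 30 min break → 8 h 36 min
Sun: 09:49–21:21 = 11 h 32 min; less 30 min break → 11 h 2 min
Total worked: 56 h 5 min = 56.08 h.
Threshold 37.5 h → overtime 18 h 35 min, regular 37 h 30 min.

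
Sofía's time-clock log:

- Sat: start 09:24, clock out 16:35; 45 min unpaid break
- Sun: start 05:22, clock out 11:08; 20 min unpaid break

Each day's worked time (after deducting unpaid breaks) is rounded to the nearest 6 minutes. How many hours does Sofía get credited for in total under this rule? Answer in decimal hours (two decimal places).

Sat: 09:24–16:35 = 7 h 11 min − 45 min = 6 h 26 min → rounds to 6 h 24 min
Sun: 05:22–11:08 = 5 h 46 min − 20 min = 5 h 26 min → rounds to 5 h 24 min
Total credited: 11 h 48 min.

11.80 hours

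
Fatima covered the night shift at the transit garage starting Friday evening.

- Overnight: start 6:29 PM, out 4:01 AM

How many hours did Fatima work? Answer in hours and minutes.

9 h 32 min

Overnight: 6:29 PM → midnight = 5 h 31 min; midnight → 4:01 AM = 4 h 1 min; span 9 h 32 min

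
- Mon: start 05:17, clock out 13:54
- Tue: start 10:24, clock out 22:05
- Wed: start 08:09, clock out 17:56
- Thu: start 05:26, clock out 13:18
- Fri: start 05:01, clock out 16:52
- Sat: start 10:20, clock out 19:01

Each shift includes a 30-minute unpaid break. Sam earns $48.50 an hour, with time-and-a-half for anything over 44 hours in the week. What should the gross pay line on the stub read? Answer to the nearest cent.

Mon: 05:17–13:54 = 8 h 37 min; less 30 min break → 8 h 7 min
Tue: 10:24–22:05 = 11 h 41 min; less 30 min break → 11 h 11 min
Wed: 08:09–17:56 = 9 h 47 min; less 30 min break → 9 h 17 min
Thu: 05:26–13:18 = 7 h 52 min; less 30 min break → 7 h 22 min
Fri: 05:01–16:52 = 11 h 51 min; less 30 min break → 11 h 21 min
Sat: 10:20–19:01 = 8 h 41 min; less 30 min break → 8 h 11 min
Total worked: 55 h 29 min = 3329 min.
Regular 44 h 0 min = 2640 min at $48.50/h; overtime 11 h 29 min = 689 min at $72.75/h.
Pay = (2640 × $48.50 + 689 × $72.75) ÷ 60 = $2969.41.

$2969.41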